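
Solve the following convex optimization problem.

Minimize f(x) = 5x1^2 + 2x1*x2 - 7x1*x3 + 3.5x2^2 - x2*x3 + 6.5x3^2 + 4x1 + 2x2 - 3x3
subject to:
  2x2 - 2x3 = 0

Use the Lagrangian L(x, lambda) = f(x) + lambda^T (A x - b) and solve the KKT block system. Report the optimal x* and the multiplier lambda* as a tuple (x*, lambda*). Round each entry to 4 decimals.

Form the Lagrangian:
  L(x, lambda) = (1/2) x^T Q x + c^T x + lambda^T (A x - b)
Stationarity (grad_x L = 0): Q x + c + A^T lambda = 0.
Primal feasibility: A x = b.

This gives the KKT block system:
  [ Q   A^T ] [ x     ]   [-c ]
  [ A    0  ] [ lambda ] = [ b ]

Solving the linear system:
  x*      = (-0.4323, -0.0645, -0.0645)
  lambda* = (-0.3742)
  f(x*)   = -0.8323

x* = (-0.4323, -0.0645, -0.0645), lambda* = (-0.3742)


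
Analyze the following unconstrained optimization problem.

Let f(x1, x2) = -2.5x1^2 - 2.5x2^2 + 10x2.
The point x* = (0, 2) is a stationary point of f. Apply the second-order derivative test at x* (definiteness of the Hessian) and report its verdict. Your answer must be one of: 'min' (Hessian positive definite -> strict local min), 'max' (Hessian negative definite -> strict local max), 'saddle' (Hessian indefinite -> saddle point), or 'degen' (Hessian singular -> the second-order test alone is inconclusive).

Compute the Hessian H = grad^2 f:
  H = [[-5, 0], [0, -5]]
Verify stationarity: grad f(x*) = H x* + g = (0, 0).
Eigenvalues of H: -5, -5.
Both eigenvalues < 0, so H is negative definite -> x* is a strict local max.

max


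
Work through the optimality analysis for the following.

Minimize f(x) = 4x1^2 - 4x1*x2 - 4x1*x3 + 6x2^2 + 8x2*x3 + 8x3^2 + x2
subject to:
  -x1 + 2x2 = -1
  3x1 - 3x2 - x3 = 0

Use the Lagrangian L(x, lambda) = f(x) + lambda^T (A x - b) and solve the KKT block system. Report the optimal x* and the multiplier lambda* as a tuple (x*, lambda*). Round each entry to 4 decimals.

Form the Lagrangian:
  L(x, lambda) = (1/2) x^T Q x + c^T x + lambda^T (A x - b)
Stationarity (grad_x L = 0): Q x + c + A^T lambda = 0.
Primal feasibility: A x = b.

This gives the KKT block system:
  [ Q   A^T ] [ x     ]   [-c ]
  [ A    0  ] [ lambda ] = [ b ]

Solving the linear system:
  x*      = (-0.686, -0.843, 0.4709)
  lambda* = (6.6047, 3.5349)
  f(x*)   = 2.8808

x* = (-0.686, -0.843, 0.4709), lambda* = (6.6047, 3.5349)


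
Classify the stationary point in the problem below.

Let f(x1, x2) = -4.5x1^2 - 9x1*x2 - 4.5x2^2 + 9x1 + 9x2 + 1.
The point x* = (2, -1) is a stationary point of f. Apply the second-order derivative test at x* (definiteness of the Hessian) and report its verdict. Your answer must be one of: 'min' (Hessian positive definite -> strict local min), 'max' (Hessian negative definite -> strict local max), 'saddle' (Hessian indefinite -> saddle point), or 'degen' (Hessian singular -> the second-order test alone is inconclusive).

Compute the Hessian H = grad^2 f:
  H = [[-9, -9], [-9, -9]]
Verify stationarity: grad f(x*) = H x* + g = (0, 0).
Eigenvalues of H: -18, 0.
H has a zero eigenvalue (singular; negative semidefinite but not definite), so H is neither positive definite, negative definite, nor indefinite. The second-order test alone is inconclusive -> degen.
(Indeed, f is constant along the null direction of H through x*, so x* is not a strict local extremum.)

degen


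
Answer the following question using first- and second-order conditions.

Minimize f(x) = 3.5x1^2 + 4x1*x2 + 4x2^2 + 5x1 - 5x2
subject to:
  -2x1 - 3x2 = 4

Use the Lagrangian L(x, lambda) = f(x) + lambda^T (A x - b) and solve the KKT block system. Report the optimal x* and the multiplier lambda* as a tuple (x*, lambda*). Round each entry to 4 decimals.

Form the Lagrangian:
  L(x, lambda) = (1/2) x^T Q x + c^T x + lambda^T (A x - b)
Stationarity (grad_x L = 0): Q x + c + A^T lambda = 0.
Primal feasibility: A x = b.

This gives the KKT block system:
  [ Q   A^T ] [ x     ]   [-c ]
  [ A    0  ] [ lambda ] = [ b ]

Solving the linear system:
  x*      = (-1.9362, -0.0426)
  lambda* = (-4.3617)
  f(x*)   = 3.9894

x* = (-1.9362, -0.0426), lambda* = (-4.3617)


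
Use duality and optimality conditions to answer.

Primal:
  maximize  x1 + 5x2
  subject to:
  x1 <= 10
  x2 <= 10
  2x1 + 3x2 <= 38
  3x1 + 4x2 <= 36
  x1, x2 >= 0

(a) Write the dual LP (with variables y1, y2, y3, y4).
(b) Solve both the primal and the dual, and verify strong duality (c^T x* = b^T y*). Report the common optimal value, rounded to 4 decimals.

The standard primal-dual pair for 'max c^T x s.t. A x <= b, x >= 0' is:
  Dual:  min b^T y  s.t.  A^T y >= c,  y >= 0.

So the dual LP is:
  minimize  10y1 + 10y2 + 38y3 + 36y4
  subject to:
    y1 + 2y3 + 3y4 >= 1
    y2 + 3y3 + 4y4 >= 5
    y1, y2, y3, y4 >= 0

Solving the primal: x* = (0, 9).
  primal value c^T x* = 45.
Solving the dual: y* = (0, 0, 0, 1.25).
  dual value b^T y* = 45.
Strong duality: c^T x* = b^T y*. Confirmed.

45


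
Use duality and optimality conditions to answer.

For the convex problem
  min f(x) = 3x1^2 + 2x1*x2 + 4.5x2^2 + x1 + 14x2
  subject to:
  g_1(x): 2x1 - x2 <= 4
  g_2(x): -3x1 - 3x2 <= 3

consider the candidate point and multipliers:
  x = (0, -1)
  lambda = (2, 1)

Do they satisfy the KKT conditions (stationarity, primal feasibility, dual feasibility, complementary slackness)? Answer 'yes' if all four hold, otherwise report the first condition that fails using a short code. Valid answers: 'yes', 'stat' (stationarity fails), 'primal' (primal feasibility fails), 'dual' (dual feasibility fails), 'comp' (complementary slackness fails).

Gradient of f: grad f(x) = Q x + c = (-1, 5)
Constraint values g_i(x) = a_i^T x - b_i:
  g_1((0, -1)) = -3
  g_2((0, -1)) = 0
Stationarity residual: grad f(x) + sum_i lambda_i a_i = (0, 0)
  -> stationarity OK
Primal feasibility (all g_i <= 0): OK
Dual feasibility (all lambda_i >= 0): OK
Complementary slackness (lambda_i * g_i(x) = 0 for all i): FAILS

Verdict: the first failing condition is complementary_slackness -> comp.

comp


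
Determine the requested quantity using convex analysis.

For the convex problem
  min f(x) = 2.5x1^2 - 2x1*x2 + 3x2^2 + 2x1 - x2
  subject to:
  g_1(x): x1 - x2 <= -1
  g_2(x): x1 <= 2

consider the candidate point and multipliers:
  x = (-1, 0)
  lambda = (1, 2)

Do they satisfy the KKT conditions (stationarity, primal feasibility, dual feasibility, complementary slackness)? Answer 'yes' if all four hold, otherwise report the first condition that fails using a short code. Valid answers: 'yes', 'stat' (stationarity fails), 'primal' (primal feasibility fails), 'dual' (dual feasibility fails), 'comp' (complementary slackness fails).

Gradient of f: grad f(x) = Q x + c = (-3, 1)
Constraint values g_i(x) = a_i^T x - b_i:
  g_1((-1, 0)) = 0
  g_2((-1, 0)) = -3
Stationarity residual: grad f(x) + sum_i lambda_i a_i = (0, 0)
  -> stationarity OK
Primal feasibility (all g_i <= 0): OK
Dual feasibility (all lambda_i >= 0): OK
Complementary slackness (lambda_i * g_i(x) = 0 for all i): FAILS

Verdict: the first failing condition is complementary_slackness -> comp.

comp


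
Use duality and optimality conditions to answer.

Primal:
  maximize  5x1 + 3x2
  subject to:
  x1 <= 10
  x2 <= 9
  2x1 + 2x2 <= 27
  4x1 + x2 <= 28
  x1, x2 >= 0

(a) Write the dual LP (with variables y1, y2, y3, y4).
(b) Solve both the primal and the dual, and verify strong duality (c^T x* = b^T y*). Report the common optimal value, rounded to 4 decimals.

The standard primal-dual pair for 'max c^T x s.t. A x <= b, x >= 0' is:
  Dual:  min b^T y  s.t.  A^T y >= c,  y >= 0.

So the dual LP is:
  minimize  10y1 + 9y2 + 27y3 + 28y4
  subject to:
    y1 + 2y3 + 4y4 >= 5
    y2 + 2y3 + y4 >= 3
    y1, y2, y3, y4 >= 0

Solving the primal: x* = (4.8333, 8.6667).
  primal value c^T x* = 50.1667.
Solving the dual: y* = (0, 0, 1.1667, 0.6667).
  dual value b^T y* = 50.1667.
Strong duality: c^T x* = b^T y*. Confirmed.

50.1667


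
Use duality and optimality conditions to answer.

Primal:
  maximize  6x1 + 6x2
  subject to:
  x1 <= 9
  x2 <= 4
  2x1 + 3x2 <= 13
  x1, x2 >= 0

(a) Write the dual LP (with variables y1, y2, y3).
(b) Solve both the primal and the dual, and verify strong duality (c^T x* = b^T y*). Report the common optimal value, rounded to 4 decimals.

The standard primal-dual pair for 'max c^T x s.t. A x <= b, x >= 0' is:
  Dual:  min b^T y  s.t.  A^T y >= c,  y >= 0.

So the dual LP is:
  minimize  9y1 + 4y2 + 13y3
  subject to:
    y1 + 2y3 >= 6
    y2 + 3y3 >= 6
    y1, y2, y3 >= 0

Solving the primal: x* = (6.5, 0).
  primal value c^T x* = 39.
Solving the dual: y* = (0, 0, 3).
  dual value b^T y* = 39.
Strong duality: c^T x* = b^T y*. Confirmed.

39


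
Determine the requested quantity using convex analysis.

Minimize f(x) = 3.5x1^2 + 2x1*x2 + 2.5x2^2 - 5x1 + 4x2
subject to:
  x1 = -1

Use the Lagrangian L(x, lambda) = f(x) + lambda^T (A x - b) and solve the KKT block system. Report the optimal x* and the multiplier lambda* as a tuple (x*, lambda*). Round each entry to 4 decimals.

Form the Lagrangian:
  L(x, lambda) = (1/2) x^T Q x + c^T x + lambda^T (A x - b)
Stationarity (grad_x L = 0): Q x + c + A^T lambda = 0.
Primal feasibility: A x = b.

This gives the KKT block system:
  [ Q   A^T ] [ x     ]   [-c ]
  [ A    0  ] [ lambda ] = [ b ]

Solving the linear system:
  x*      = (-1, -0.4)
  lambda* = (12.8)
  f(x*)   = 8.1

x* = (-1, -0.4), lambda* = (12.8)


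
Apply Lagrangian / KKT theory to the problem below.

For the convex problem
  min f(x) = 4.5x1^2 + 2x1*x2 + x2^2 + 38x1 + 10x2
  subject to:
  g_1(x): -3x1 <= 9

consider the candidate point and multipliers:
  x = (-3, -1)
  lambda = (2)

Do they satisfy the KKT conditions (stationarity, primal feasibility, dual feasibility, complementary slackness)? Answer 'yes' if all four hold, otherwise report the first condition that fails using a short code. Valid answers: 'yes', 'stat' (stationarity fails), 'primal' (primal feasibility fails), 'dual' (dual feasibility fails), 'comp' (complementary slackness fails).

Gradient of f: grad f(x) = Q x + c = (9, 2)
Constraint values g_i(x) = a_i^T x - b_i:
  g_1((-3, -1)) = 0
Stationarity residual: grad f(x) + sum_i lambda_i a_i = (3, 2)
  -> stationarity FAILS
Primal feasibility (all g_i <= 0): OK
Dual feasibility (all lambda_i >= 0): OK
Complementary slackness (lambda_i * g_i(x) = 0 for all i): OK

Verdict: the first failing condition is stationarity -> stat.

stat


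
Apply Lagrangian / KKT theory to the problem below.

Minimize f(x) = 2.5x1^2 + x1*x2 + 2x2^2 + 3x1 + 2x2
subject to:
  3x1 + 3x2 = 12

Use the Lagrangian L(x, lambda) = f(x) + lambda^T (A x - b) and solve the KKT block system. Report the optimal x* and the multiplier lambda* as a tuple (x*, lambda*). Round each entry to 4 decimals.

Form the Lagrangian:
  L(x, lambda) = (1/2) x^T Q x + c^T x + lambda^T (A x - b)
Stationarity (grad_x L = 0): Q x + c + A^T lambda = 0.
Primal feasibility: A x = b.

This gives the KKT block system:
  [ Q   A^T ] [ x     ]   [-c ]
  [ A    0  ] [ lambda ] = [ b ]

Solving the linear system:
  x*      = (1.5714, 2.4286)
  lambda* = (-4.4286)
  f(x*)   = 31.3571

x* = (1.5714, 2.4286), lambda* = (-4.4286)


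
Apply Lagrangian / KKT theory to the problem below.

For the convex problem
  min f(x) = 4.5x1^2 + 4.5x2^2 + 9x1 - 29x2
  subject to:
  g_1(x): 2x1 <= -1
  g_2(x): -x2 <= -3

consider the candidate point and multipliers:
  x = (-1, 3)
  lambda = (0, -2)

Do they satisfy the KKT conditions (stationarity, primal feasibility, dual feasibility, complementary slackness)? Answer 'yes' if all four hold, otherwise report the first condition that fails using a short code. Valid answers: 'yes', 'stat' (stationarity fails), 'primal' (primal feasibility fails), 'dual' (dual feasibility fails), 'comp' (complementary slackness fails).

Gradient of f: grad f(x) = Q x + c = (0, -2)
Constraint values g_i(x) = a_i^T x - b_i:
  g_1((-1, 3)) = -1
  g_2((-1, 3)) = 0
Stationarity residual: grad f(x) + sum_i lambda_i a_i = (0, 0)
  -> stationarity OK
Primal feasibility (all g_i <= 0): OK
Dual feasibility (all lambda_i >= 0): FAILS
Complementary slackness (lambda_i * g_i(x) = 0 for all i): OK

Verdict: the first failing condition is dual_feasibility -> dual.

dual


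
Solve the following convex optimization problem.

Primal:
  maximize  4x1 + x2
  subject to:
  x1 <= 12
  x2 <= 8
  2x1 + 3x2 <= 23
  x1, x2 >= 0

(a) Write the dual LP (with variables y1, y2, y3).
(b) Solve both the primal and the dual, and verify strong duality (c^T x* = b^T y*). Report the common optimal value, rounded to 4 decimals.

The standard primal-dual pair for 'max c^T x s.t. A x <= b, x >= 0' is:
  Dual:  min b^T y  s.t.  A^T y >= c,  y >= 0.

So the dual LP is:
  minimize  12y1 + 8y2 + 23y3
  subject to:
    y1 + 2y3 >= 4
    y2 + 3y3 >= 1
    y1, y2, y3 >= 0

Solving the primal: x* = (11.5, 0).
  primal value c^T x* = 46.
Solving the dual: y* = (0, 0, 2).
  dual value b^T y* = 46.
Strong duality: c^T x* = b^T y*. Confirmed.

46


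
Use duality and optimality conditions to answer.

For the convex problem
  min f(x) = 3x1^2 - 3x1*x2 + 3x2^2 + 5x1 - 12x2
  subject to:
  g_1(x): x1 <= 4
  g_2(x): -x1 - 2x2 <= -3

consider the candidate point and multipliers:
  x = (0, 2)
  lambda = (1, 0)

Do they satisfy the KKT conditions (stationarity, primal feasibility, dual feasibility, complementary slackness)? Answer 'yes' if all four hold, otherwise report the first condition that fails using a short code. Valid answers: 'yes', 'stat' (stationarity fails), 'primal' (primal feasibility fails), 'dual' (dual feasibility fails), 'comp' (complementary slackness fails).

Gradient of f: grad f(x) = Q x + c = (-1, 0)
Constraint values g_i(x) = a_i^T x - b_i:
  g_1((0, 2)) = -4
  g_2((0, 2)) = -1
Stationarity residual: grad f(x) + sum_i lambda_i a_i = (0, 0)
  -> stationarity OK
Primal feasibility (all g_i <= 0): OK
Dual feasibility (all lambda_i >= 0): OK
Complementary slackness (lambda_i * g_i(x) = 0 for all i): FAILS

Verdict: the first failing condition is complementary_slackness -> comp.

comp


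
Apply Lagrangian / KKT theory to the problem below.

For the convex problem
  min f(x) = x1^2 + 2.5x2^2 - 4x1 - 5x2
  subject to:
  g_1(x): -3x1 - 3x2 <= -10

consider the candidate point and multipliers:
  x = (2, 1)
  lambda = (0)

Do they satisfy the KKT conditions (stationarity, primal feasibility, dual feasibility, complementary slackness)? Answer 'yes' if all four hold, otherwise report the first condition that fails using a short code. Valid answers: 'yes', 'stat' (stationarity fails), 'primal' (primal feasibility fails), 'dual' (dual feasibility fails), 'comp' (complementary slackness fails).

Gradient of f: grad f(x) = Q x + c = (0, 0)
Constraint values g_i(x) = a_i^T x - b_i:
  g_1((2, 1)) = 1
Stationarity residual: grad f(x) + sum_i lambda_i a_i = (0, 0)
  -> stationarity OK
Primal feasibility (all g_i <= 0): FAILS
Dual feasibility (all lambda_i >= 0): OK
Complementary slackness (lambda_i * g_i(x) = 0 for all i): OK

Verdict: the first failing condition is primal_feasibility -> primal.

primal


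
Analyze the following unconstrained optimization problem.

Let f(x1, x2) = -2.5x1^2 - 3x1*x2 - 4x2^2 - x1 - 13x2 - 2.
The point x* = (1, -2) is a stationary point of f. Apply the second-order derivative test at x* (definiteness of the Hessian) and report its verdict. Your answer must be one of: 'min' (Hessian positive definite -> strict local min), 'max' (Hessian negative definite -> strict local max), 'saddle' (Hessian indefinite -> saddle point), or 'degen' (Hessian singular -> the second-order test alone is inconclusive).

Compute the Hessian H = grad^2 f:
  H = [[-5, -3], [-3, -8]]
Verify stationarity: grad f(x*) = H x* + g = (0, 0).
Eigenvalues of H: -9.8541, -3.1459.
Both eigenvalues < 0, so H is negative definite -> x* is a strict local max.

max


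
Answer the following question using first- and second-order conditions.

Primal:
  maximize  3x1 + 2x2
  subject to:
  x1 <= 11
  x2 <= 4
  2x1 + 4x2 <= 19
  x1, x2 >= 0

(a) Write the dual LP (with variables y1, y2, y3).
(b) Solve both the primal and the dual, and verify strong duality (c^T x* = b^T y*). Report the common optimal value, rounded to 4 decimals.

The standard primal-dual pair for 'max c^T x s.t. A x <= b, x >= 0' is:
  Dual:  min b^T y  s.t.  A^T y >= c,  y >= 0.

So the dual LP is:
  minimize  11y1 + 4y2 + 19y3
  subject to:
    y1 + 2y3 >= 3
    y2 + 4y3 >= 2
    y1, y2, y3 >= 0

Solving the primal: x* = (9.5, 0).
  primal value c^T x* = 28.5.
Solving the dual: y* = (0, 0, 1.5).
  dual value b^T y* = 28.5.
Strong duality: c^T x* = b^T y*. Confirmed.

28.5


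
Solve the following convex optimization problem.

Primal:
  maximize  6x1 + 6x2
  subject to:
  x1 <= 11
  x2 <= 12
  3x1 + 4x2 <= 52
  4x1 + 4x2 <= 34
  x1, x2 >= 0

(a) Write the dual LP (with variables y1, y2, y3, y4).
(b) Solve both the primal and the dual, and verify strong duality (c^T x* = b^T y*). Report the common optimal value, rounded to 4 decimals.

The standard primal-dual pair for 'max c^T x s.t. A x <= b, x >= 0' is:
  Dual:  min b^T y  s.t.  A^T y >= c,  y >= 0.

So the dual LP is:
  minimize  11y1 + 12y2 + 52y3 + 34y4
  subject to:
    y1 + 3y3 + 4y4 >= 6
    y2 + 4y3 + 4y4 >= 6
    y1, y2, y3, y4 >= 0

Solving the primal: x* = (8.5, 0).
  primal value c^T x* = 51.
Solving the dual: y* = (0, 0, 0, 1.5).
  dual value b^T y* = 51.
Strong duality: c^T x* = b^T y*. Confirmed.

51


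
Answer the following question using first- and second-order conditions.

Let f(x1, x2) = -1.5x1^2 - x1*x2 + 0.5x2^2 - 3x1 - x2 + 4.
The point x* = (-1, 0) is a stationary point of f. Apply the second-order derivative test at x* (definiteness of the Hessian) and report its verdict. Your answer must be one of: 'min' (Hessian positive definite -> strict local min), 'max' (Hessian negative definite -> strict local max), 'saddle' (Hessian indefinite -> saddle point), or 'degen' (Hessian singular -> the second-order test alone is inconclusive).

Compute the Hessian H = grad^2 f:
  H = [[-3, -1], [-1, 1]]
Verify stationarity: grad f(x*) = H x* + g = (0, 0).
Eigenvalues of H: -3.2361, 1.2361.
Eigenvalues have mixed signs, so H is indefinite -> x* is a saddle point.

saddle


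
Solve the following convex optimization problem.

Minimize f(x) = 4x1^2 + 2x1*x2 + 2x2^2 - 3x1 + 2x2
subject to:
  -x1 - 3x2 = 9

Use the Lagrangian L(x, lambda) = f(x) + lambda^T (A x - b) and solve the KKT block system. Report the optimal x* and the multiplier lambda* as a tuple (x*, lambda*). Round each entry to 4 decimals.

Form the Lagrangian:
  L(x, lambda) = (1/2) x^T Q x + c^T x + lambda^T (A x - b)
Stationarity (grad_x L = 0): Q x + c + A^T lambda = 0.
Primal feasibility: A x = b.

This gives the KKT block system:
  [ Q   A^T ] [ x     ]   [-c ]
  [ A    0  ] [ lambda ] = [ b ]

Solving the linear system:
  x*      = (0.7969, -3.2656)
  lambda* = (-3.1563)
  f(x*)   = 9.7422

x* = (0.7969, -3.2656), lambda* = (-3.1563)


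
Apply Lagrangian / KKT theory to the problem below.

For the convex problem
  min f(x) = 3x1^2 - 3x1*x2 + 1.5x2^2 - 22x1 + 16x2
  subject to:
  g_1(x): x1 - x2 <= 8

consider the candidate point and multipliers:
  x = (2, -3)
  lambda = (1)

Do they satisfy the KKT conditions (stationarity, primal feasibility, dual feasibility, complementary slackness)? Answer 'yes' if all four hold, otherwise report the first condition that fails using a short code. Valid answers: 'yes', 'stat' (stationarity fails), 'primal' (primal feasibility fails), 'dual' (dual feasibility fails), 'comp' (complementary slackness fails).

Gradient of f: grad f(x) = Q x + c = (-1, 1)
Constraint values g_i(x) = a_i^T x - b_i:
  g_1((2, -3)) = -3
Stationarity residual: grad f(x) + sum_i lambda_i a_i = (0, 0)
  -> stationarity OK
Primal feasibility (all g_i <= 0): OK
Dual feasibility (all lambda_i >= 0): OK
Complementary slackness (lambda_i * g_i(x) = 0 for all i): FAILS

Verdict: the first failing condition is complementary_slackness -> comp.

comp


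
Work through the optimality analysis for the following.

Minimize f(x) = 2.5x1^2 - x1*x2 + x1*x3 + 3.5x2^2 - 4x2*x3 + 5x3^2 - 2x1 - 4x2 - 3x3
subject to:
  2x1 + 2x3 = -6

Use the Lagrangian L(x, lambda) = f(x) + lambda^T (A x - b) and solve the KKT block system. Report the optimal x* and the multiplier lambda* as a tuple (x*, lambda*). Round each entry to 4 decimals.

Form the Lagrangian:
  L(x, lambda) = (1/2) x^T Q x + c^T x + lambda^T (A x - b)
Stationarity (grad_x L = 0): Q x + c + A^T lambda = 0.
Primal feasibility: A x = b.

This gives the KKT block system:
  [ Q   A^T ] [ x     ]   [-c ]
  [ A    0  ] [ lambda ] = [ b ]

Solving the linear system:
  x*      = (-2.0976, -0.2439, -0.9024)
  lambda* = (6.5732)
  f(x*)   = 23.6585

x* = (-2.0976, -0.2439, -0.9024), lambda* = (6.5732)


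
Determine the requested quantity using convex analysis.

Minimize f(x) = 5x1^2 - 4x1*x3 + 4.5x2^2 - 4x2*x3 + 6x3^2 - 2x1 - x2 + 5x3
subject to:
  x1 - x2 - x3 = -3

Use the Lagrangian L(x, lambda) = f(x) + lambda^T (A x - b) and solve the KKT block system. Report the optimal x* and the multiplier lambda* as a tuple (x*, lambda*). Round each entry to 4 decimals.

Form the Lagrangian:
  L(x, lambda) = (1/2) x^T Q x + c^T x + lambda^T (A x - b)
Stationarity (grad_x L = 0): Q x + c + A^T lambda = 0.
Primal feasibility: A x = b.

This gives the KKT block system:
  [ Q   A^T ] [ x     ]   [-c ]
  [ A    0  ] [ lambda ] = [ b ]

Solving the linear system:
  x*      = (-0.5153, 1.6489, 0.8359)
  lambda* = (10.4962)
  f(x*)   = 17.5248

x* = (-0.5153, 1.6489, 0.8359), lambda* = (10.4962)


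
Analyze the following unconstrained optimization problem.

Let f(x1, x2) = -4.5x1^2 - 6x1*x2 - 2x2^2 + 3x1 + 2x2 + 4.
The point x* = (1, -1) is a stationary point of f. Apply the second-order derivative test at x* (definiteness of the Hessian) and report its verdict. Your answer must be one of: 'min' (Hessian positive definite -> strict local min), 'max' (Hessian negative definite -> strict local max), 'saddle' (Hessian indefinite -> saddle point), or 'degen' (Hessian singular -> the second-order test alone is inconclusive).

Compute the Hessian H = grad^2 f:
  H = [[-9, -6], [-6, -4]]
Verify stationarity: grad f(x*) = H x* + g = (0, 0).
Eigenvalues of H: -13, 0.
H has a zero eigenvalue (singular; negative semidefinite but not definite), so H is neither positive definite, negative definite, nor indefinite. The second-order test alone is inconclusive -> degen.
(Indeed, f is constant along the null direction of H through x*, so x* is not a strict local extremum.)

degen


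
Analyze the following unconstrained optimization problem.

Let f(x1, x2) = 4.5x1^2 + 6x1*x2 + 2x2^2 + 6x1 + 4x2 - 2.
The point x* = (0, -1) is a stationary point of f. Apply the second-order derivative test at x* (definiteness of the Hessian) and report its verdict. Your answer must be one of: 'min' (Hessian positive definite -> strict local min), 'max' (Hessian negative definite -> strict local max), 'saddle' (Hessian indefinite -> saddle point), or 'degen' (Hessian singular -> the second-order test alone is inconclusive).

Compute the Hessian H = grad^2 f:
  H = [[9, 6], [6, 4]]
Verify stationarity: grad f(x*) = H x* + g = (0, 0).
Eigenvalues of H: 0, 13.
H has a zero eigenvalue (singular; positive semidefinite but not definite), so H is neither positive definite, negative definite, nor indefinite. The second-order test alone is inconclusive -> degen.
(Indeed, f is constant along the null direction of H through x*, so x* is not a strict local extremum.)

degen


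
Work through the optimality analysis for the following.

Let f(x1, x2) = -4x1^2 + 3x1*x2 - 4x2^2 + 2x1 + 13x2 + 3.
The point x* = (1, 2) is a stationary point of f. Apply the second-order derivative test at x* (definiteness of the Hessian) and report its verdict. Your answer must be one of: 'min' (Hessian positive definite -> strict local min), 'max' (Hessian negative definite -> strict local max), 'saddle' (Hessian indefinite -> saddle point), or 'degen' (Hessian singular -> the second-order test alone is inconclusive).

Compute the Hessian H = grad^2 f:
  H = [[-8, 3], [3, -8]]
Verify stationarity: grad f(x*) = H x* + g = (0, 0).
Eigenvalues of H: -11, -5.
Both eigenvalues < 0, so H is negative definite -> x* is a strict local max.

max


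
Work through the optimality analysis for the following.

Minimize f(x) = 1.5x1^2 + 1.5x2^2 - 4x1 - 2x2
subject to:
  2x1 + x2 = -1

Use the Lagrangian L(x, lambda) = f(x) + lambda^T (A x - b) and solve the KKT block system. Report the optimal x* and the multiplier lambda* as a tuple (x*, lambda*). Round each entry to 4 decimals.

Form the Lagrangian:
  L(x, lambda) = (1/2) x^T Q x + c^T x + lambda^T (A x - b)
Stationarity (grad_x L = 0): Q x + c + A^T lambda = 0.
Primal feasibility: A x = b.

This gives the KKT block system:
  [ Q   A^T ] [ x     ]   [-c ]
  [ A    0  ] [ lambda ] = [ b ]

Solving the linear system:
  x*      = (-0.4, -0.2)
  lambda* = (2.6)
  f(x*)   = 2.3

x* = (-0.4, -0.2), lambda* = (2.6)


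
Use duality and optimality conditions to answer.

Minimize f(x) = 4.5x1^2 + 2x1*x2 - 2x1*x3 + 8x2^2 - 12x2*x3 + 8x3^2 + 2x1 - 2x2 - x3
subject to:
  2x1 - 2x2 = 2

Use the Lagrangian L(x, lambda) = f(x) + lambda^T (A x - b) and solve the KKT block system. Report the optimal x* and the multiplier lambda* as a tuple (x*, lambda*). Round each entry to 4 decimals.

Form the Lagrangian:
  L(x, lambda) = (1/2) x^T Q x + c^T x + lambda^T (A x - b)
Stationarity (grad_x L = 0): Q x + c + A^T lambda = 0.
Primal feasibility: A x = b.

This gives the KKT block system:
  [ Q   A^T ] [ x     ]   [-c ]
  [ A    0  ] [ lambda ] = [ b ]

Solving the linear system:
  x*      = (0.5, -0.5, -0.25)
  lambda* = (-3)
  f(x*)   = 4.125

x* = (0.5, -0.5, -0.25), lambda* = (-3)


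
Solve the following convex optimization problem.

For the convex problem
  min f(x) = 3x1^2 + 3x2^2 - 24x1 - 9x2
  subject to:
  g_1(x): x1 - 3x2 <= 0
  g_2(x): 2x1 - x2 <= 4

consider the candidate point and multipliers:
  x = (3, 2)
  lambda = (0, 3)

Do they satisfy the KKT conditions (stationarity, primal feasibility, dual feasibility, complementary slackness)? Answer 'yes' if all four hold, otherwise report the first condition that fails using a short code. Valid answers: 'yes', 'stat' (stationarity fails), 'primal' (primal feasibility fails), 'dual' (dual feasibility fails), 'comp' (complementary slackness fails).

Gradient of f: grad f(x) = Q x + c = (-6, 3)
Constraint values g_i(x) = a_i^T x - b_i:
  g_1((3, 2)) = -3
  g_2((3, 2)) = 0
Stationarity residual: grad f(x) + sum_i lambda_i a_i = (0, 0)
  -> stationarity OK
Primal feasibility (all g_i <= 0): OK
Dual feasibility (all lambda_i >= 0): OK
Complementary slackness (lambda_i * g_i(x) = 0 for all i): OK

Verdict: yes, KKT holds.

yes


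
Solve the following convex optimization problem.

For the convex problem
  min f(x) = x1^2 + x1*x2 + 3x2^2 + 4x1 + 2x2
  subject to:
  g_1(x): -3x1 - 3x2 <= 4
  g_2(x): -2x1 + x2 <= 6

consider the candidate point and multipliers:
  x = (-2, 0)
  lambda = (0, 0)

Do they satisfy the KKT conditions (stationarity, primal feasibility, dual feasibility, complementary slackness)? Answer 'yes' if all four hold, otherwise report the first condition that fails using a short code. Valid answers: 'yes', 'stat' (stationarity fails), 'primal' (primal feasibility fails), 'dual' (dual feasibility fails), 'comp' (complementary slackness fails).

Gradient of f: grad f(x) = Q x + c = (0, 0)
Constraint values g_i(x) = a_i^T x - b_i:
  g_1((-2, 0)) = 2
  g_2((-2, 0)) = -2
Stationarity residual: grad f(x) + sum_i lambda_i a_i = (0, 0)
  -> stationarity OK
Primal feasibility (all g_i <= 0): FAILS
Dual feasibility (all lambda_i >= 0): OK
Complementary slackness (lambda_i * g_i(x) = 0 for all i): OK

Verdict: the first failing condition is primal_feasibility -> primal.

primal


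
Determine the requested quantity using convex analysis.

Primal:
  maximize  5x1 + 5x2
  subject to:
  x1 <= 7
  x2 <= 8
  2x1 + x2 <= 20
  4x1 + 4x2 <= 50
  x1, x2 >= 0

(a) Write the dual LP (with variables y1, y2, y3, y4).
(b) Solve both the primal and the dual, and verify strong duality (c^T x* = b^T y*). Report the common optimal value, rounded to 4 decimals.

The standard primal-dual pair for 'max c^T x s.t. A x <= b, x >= 0' is:
  Dual:  min b^T y  s.t.  A^T y >= c,  y >= 0.

So the dual LP is:
  minimize  7y1 + 8y2 + 20y3 + 50y4
  subject to:
    y1 + 2y3 + 4y4 >= 5
    y2 + y3 + 4y4 >= 5
    y1, y2, y3, y4 >= 0

Solving the primal: x* = (7, 5.5).
  primal value c^T x* = 62.5.
Solving the dual: y* = (0, 0, 0, 1.25).
  dual value b^T y* = 62.5.
Strong duality: c^T x* = b^T y*. Confirmed.

62.5


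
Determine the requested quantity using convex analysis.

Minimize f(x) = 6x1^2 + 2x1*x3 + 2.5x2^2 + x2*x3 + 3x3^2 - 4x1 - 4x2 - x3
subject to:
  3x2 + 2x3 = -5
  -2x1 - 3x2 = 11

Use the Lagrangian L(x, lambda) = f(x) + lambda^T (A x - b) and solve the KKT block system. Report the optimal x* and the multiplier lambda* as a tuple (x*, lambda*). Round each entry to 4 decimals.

Form the Lagrangian:
  L(x, lambda) = (1/2) x^T Q x + c^T x + lambda^T (A x - b)
Stationarity (grad_x L = 0): Q x + c + A^T lambda = 0.
Primal feasibility: A x = b.

This gives the KKT block system:
  [ Q   A^T ] [ x     ]   [-c ]
  [ A    0  ] [ lambda ] = [ b ]

Solving the linear system:
  x*      = (-1.233, -2.8447, 1.767)
  lambda* = (-2.1456, -7.6311)
  f(x*)   = 43.8786

x* = (-1.233, -2.8447, 1.767), lambda* = (-2.1456, -7.6311)


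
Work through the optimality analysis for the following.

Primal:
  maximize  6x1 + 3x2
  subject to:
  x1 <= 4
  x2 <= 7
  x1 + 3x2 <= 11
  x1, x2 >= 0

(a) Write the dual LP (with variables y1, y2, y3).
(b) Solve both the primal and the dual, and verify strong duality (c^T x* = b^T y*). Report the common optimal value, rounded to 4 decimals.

The standard primal-dual pair for 'max c^T x s.t. A x <= b, x >= 0' is:
  Dual:  min b^T y  s.t.  A^T y >= c,  y >= 0.

So the dual LP is:
  minimize  4y1 + 7y2 + 11y3
  subject to:
    y1 + y3 >= 6
    y2 + 3y3 >= 3
    y1, y2, y3 >= 0

Solving the primal: x* = (4, 2.3333).
  primal value c^T x* = 31.
Solving the dual: y* = (5, 0, 1).
  dual value b^T y* = 31.
Strong duality: c^T x* = b^T y*. Confirmed.

31


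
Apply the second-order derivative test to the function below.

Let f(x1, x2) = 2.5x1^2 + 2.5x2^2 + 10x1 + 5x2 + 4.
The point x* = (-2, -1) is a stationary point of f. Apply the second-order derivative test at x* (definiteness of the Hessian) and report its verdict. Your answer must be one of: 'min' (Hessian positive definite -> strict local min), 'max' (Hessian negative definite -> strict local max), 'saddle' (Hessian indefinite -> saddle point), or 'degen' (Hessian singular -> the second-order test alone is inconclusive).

Compute the Hessian H = grad^2 f:
  H = [[5, 0], [0, 5]]
Verify stationarity: grad f(x*) = H x* + g = (0, 0).
Eigenvalues of H: 5, 5.
Both eigenvalues > 0, so H is positive definite -> x* is a strict local min.

min


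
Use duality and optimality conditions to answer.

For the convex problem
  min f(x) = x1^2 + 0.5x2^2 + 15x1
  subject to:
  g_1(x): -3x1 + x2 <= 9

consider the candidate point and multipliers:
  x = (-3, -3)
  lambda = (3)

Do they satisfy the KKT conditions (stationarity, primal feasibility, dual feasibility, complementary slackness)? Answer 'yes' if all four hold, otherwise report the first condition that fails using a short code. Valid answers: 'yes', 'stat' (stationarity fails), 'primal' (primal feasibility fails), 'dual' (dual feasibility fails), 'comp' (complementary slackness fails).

Gradient of f: grad f(x) = Q x + c = (9, -3)
Constraint values g_i(x) = a_i^T x - b_i:
  g_1((-3, -3)) = -3
Stationarity residual: grad f(x) + sum_i lambda_i a_i = (0, 0)
  -> stationarity OK
Primal feasibility (all g_i <= 0): OK
Dual feasibility (all lambda_i >= 0): OK
Complementary slackness (lambda_i * g_i(x) = 0 for all i): FAILS

Verdict: the first failing condition is complementary_slackness -> comp.

comp


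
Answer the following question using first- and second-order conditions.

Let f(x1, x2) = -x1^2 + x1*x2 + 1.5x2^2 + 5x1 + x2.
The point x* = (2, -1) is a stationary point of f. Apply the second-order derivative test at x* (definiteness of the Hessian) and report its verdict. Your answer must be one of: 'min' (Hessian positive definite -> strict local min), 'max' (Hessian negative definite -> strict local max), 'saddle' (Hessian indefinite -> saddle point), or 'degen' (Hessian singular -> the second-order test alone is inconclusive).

Compute the Hessian H = grad^2 f:
  H = [[-2, 1], [1, 3]]
Verify stationarity: grad f(x*) = H x* + g = (0, 0).
Eigenvalues of H: -2.1926, 3.1926.
Eigenvalues have mixed signs, so H is indefinite -> x* is a saddle point.

saddle


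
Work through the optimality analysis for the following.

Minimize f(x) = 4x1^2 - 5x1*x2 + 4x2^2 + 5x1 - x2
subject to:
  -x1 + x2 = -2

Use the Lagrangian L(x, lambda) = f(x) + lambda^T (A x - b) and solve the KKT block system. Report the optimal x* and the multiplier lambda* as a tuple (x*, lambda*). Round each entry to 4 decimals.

Form the Lagrangian:
  L(x, lambda) = (1/2) x^T Q x + c^T x + lambda^T (A x - b)
Stationarity (grad_x L = 0): Q x + c + A^T lambda = 0.
Primal feasibility: A x = b.

This gives the KKT block system:
  [ Q   A^T ] [ x     ]   [-c ]
  [ A    0  ] [ lambda ] = [ b ]

Solving the linear system:
  x*      = (0.3333, -1.6667)
  lambda* = (16)
  f(x*)   = 17.6667

x* = (0.3333, -1.6667), lambda* = (16)


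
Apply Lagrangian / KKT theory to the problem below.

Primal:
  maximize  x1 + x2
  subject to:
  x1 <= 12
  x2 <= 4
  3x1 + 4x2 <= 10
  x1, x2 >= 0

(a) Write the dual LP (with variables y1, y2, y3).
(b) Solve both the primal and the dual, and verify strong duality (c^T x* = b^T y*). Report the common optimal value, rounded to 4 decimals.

The standard primal-dual pair for 'max c^T x s.t. A x <= b, x >= 0' is:
  Dual:  min b^T y  s.t.  A^T y >= c,  y >= 0.

So the dual LP is:
  minimize  12y1 + 4y2 + 10y3
  subject to:
    y1 + 3y3 >= 1
    y2 + 4y3 >= 1
    y1, y2, y3 >= 0

Solving the primal: x* = (3.3333, 0).
  primal value c^T x* = 3.3333.
Solving the dual: y* = (0, 0, 0.3333).
  dual value b^T y* = 3.3333.
Strong duality: c^T x* = b^T y*. Confirmed.

3.3333


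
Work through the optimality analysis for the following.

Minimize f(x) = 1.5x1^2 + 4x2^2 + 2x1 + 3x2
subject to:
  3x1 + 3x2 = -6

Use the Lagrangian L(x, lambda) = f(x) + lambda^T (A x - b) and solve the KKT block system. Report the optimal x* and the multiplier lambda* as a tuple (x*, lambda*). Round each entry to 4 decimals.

Form the Lagrangian:
  L(x, lambda) = (1/2) x^T Q x + c^T x + lambda^T (A x - b)
Stationarity (grad_x L = 0): Q x + c + A^T lambda = 0.
Primal feasibility: A x = b.

This gives the KKT block system:
  [ Q   A^T ] [ x     ]   [-c ]
  [ A    0  ] [ lambda ] = [ b ]

Solving the linear system:
  x*      = (-1.3636, -0.6364)
  lambda* = (0.697)
  f(x*)   = -0.2273

x* = (-1.3636, -0.6364), lambda* = (0.697)


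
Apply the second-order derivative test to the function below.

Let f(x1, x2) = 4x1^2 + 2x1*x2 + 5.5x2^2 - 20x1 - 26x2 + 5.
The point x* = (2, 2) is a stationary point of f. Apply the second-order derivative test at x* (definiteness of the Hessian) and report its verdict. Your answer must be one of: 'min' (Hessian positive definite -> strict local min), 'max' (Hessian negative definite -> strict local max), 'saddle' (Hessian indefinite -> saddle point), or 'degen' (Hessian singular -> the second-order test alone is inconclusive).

Compute the Hessian H = grad^2 f:
  H = [[8, 2], [2, 11]]
Verify stationarity: grad f(x*) = H x* + g = (0, 0).
Eigenvalues of H: 7, 12.
Both eigenvalues > 0, so H is positive definite -> x* is a strict local min.

min


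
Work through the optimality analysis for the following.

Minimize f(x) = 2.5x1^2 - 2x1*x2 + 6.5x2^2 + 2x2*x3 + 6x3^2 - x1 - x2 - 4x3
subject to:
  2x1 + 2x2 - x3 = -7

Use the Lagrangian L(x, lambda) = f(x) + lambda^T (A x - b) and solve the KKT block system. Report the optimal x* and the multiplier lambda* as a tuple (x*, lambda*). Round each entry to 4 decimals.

Form the Lagrangian:
  L(x, lambda) = (1/2) x^T Q x + c^T x + lambda^T (A x - b)
Stationarity (grad_x L = 0): Q x + c + A^T lambda = 0.
Primal feasibility: A x = b.

This gives the KKT block system:
  [ Q   A^T ] [ x     ]   [-c ]
  [ A    0  ] [ lambda ] = [ b ]

Solving the linear system:
  x*      = (-2.0061, -1.0536, 0.8807)
  lambda* = (4.4615)
  f(x*)   = 15.3838

x* = (-2.0061, -1.0536, 0.8807), lambda* = (4.4615)


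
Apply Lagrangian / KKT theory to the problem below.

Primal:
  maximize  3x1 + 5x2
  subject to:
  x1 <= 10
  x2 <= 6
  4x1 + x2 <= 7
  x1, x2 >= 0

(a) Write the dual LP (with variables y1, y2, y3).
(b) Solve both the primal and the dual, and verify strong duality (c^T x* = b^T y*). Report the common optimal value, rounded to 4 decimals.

The standard primal-dual pair for 'max c^T x s.t. A x <= b, x >= 0' is:
  Dual:  min b^T y  s.t.  A^T y >= c,  y >= 0.

So the dual LP is:
  minimize  10y1 + 6y2 + 7y3
  subject to:
    y1 + 4y3 >= 3
    y2 + y3 >= 5
    y1, y2, y3 >= 0

Solving the primal: x* = (0.25, 6).
  primal value c^T x* = 30.75.
Solving the dual: y* = (0, 4.25, 0.75).
  dual value b^T y* = 30.75.
Strong duality: c^T x* = b^T y*. Confirmed.

30.75


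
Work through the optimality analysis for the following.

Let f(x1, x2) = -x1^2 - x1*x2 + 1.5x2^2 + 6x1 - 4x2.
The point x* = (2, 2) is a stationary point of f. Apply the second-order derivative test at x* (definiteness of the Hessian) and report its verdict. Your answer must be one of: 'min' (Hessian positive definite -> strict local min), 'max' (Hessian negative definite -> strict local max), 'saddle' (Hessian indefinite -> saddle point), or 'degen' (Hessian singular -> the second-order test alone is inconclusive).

Compute the Hessian H = grad^2 f:
  H = [[-2, -1], [-1, 3]]
Verify stationarity: grad f(x*) = H x* + g = (0, 0).
Eigenvalues of H: -2.1926, 3.1926.
Eigenvalues have mixed signs, so H is indefinite -> x* is a saddle point.

saddle


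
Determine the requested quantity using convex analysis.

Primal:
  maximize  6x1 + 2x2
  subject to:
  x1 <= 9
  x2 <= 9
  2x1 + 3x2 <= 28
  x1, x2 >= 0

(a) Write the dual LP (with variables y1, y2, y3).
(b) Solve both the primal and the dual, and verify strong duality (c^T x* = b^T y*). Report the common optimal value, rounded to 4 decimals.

The standard primal-dual pair for 'max c^T x s.t. A x <= b, x >= 0' is:
  Dual:  min b^T y  s.t.  A^T y >= c,  y >= 0.

So the dual LP is:
  minimize  9y1 + 9y2 + 28y3
  subject to:
    y1 + 2y3 >= 6
    y2 + 3y3 >= 2
    y1, y2, y3 >= 0

Solving the primal: x* = (9, 3.3333).
  primal value c^T x* = 60.6667.
Solving the dual: y* = (4.6667, 0, 0.6667).
  dual value b^T y* = 60.6667.
Strong duality: c^T x* = b^T y*. Confirmed.

60.6667


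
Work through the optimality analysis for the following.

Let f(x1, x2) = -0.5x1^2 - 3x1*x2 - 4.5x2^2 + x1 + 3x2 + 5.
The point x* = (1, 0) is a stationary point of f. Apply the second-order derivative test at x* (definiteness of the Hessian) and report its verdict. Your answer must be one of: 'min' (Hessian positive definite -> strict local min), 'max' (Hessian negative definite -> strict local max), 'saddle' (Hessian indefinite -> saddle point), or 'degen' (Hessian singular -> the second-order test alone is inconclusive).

Compute the Hessian H = grad^2 f:
  H = [[-1, -3], [-3, -9]]
Verify stationarity: grad f(x*) = H x* + g = (0, 0).
Eigenvalues of H: -10, 0.
H has a zero eigenvalue (singular; negative semidefinite but not definite), so H is neither positive definite, negative definite, nor indefinite. The second-order test alone is inconclusive -> degen.
(Indeed, f is constant along the null direction of H through x*, so x* is not a strict local extremum.)

degen


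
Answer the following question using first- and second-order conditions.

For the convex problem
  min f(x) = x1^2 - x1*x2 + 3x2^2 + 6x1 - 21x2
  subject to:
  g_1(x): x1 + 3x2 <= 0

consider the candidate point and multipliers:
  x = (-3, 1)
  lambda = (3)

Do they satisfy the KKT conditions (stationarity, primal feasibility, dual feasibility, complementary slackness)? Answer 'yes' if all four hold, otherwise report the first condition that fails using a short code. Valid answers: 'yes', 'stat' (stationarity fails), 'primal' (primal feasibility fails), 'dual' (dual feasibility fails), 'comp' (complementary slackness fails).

Gradient of f: grad f(x) = Q x + c = (-1, -12)
Constraint values g_i(x) = a_i^T x - b_i:
  g_1((-3, 1)) = 0
Stationarity residual: grad f(x) + sum_i lambda_i a_i = (2, -3)
  -> stationarity FAILS
Primal feasibility (all g_i <= 0): OK
Dual feasibility (all lambda_i >= 0): OK
Complementary slackness (lambda_i * g_i(x) = 0 for all i): OK

Verdict: the first failing condition is stationarity -> stat.

stat
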